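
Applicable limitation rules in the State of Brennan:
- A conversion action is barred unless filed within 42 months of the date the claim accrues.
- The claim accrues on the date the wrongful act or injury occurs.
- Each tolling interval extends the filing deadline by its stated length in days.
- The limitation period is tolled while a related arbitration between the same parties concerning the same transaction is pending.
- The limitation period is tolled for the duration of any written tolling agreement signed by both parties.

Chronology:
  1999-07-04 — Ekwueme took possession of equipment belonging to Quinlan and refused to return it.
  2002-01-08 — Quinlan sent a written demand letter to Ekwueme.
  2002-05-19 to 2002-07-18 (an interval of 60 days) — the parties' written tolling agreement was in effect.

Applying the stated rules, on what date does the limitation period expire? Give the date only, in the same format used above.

2003-03-05

The claim accrued on 1999-07-04, when the wrongful act occurred.
42 months from 1999-07-04 is 2003-01-04.
Because the written tolling agreement ran from 2002-05-19 to 2002-07-18, the deadline is extended by 60 days to 2003-03-05.
The other events in the timeline have no effect on the limitation period under the stated rules.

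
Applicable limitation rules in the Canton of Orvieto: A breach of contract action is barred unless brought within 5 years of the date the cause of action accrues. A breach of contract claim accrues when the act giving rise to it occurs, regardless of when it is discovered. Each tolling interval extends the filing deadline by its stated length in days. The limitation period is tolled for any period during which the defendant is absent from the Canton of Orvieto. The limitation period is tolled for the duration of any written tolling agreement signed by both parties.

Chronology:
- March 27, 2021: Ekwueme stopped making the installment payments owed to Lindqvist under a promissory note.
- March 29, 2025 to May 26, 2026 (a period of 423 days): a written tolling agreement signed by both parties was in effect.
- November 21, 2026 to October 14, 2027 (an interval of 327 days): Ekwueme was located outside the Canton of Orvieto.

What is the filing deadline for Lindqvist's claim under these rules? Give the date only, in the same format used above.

April 15, 2028

The cause of action accrued on March 27, 2021, the date of the act.
The untolled deadline — 5 years after March 27, 2021 — is March 27, 2026.
The written tolling agreement from March 29, 2025 to May 26, 2026 tolled the period for 423 days, extending the deadline to May 24, 2027.
Because the defendant's absence from the jurisdiction ran from November 21, 2026 to October 14, 2027, the deadline is extended by 327 days to April 15, 2028.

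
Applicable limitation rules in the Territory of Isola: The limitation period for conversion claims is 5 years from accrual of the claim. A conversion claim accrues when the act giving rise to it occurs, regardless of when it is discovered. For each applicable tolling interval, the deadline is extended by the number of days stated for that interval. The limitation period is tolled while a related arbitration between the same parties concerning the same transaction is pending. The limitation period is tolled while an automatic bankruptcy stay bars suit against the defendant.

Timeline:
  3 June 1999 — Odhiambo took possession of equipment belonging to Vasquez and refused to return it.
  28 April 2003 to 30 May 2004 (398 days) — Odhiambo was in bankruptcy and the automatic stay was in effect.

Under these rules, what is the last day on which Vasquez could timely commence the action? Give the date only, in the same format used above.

6 July 2005

The limitation period began to run on 3 June 1999.
The untolled deadline — 5 years after 3 June 1999 — is 3 June 2004.
The automatic bankruptcy stay from 28 April 2003 to 30 May 2004 tolled the period for 398 days, extending the deadline to 6 July 2005.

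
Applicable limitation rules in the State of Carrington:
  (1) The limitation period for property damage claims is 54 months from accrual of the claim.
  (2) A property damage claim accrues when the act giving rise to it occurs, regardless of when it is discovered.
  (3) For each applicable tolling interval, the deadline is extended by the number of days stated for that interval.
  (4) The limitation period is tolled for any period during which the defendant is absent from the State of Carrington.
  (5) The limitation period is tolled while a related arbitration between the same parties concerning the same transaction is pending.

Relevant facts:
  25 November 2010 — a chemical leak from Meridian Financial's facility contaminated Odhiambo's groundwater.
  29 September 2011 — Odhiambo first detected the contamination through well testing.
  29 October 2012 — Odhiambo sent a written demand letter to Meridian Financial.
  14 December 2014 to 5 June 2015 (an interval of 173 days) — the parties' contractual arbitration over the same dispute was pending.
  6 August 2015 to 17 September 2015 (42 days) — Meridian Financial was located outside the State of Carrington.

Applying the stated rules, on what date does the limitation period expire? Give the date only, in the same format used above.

26 December 2015

The claim accrued on 25 November 2010, when the wrongful act occurred; under the stated occurrence rule the 29 September 2011 discovery does not delay accrual.
Adding the 54 months base period to 25 November 2010 gives a deadline of 25 May 2015, before any tolling.
The pending related arbitration from 14 December 2014 to 5 June 2015 tolled the period for 173 days, extending the deadline to 14 November 2015.
Because the defendant's absence from the jurisdiction ran from 6 August 2015 to 17 September 2015, the deadline is extended by 42 days to 26 December 2015.
The other events in the timeline have no effect on the limitation period under the stated rules.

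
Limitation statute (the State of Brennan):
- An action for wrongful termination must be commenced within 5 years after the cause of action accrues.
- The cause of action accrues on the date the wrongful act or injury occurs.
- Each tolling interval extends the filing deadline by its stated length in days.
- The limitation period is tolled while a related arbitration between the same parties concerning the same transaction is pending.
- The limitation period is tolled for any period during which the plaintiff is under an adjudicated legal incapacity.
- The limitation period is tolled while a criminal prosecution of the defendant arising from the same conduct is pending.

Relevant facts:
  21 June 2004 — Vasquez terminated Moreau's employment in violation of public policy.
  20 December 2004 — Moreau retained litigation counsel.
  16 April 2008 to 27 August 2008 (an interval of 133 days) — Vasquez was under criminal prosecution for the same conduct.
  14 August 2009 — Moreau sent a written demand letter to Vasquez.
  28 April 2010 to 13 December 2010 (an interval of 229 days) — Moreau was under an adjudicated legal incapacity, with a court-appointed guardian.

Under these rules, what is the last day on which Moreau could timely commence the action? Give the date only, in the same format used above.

The limitation period began to run on 21 June 2004.
Adding the 5 years base period to 21 June 2004 gives a deadline of 21 June 2009, before any tolling.
The period was tolled for 133 days by the pending criminal prosecution (16 April 2008 to 27 August 2008), pushing the deadline to 1 November 2009.
The plaintiff's legal incapacity from 28 April 2010 to 13 December 2010 began after the period had already run on 1 November 2009, so it has no tolling effect.
Nothing else in the chronology tolls or restarts the period.

1 November 2009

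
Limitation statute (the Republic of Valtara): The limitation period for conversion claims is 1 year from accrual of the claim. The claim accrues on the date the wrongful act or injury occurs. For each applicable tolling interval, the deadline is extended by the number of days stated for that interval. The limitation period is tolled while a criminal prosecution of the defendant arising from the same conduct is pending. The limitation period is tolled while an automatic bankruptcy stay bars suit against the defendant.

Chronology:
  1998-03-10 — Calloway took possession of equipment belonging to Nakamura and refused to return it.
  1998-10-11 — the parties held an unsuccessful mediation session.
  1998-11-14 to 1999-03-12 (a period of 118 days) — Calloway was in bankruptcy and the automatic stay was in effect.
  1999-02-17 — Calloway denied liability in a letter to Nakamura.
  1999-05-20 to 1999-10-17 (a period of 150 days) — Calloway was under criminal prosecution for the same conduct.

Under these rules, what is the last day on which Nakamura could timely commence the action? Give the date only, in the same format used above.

1999-12-03

The claim accrued on 1998-03-10, the date of the act.
Adding the 1 year base period to 1998-03-10 gives a deadline of 1999-03-10, before any tolling.
Because the automatic bankruptcy stay ran from 1998-11-14 to 1999-03-12, the deadline is extended by 118 days to 1999-07-06.
Because the pending criminal prosecution ran from 1999-05-20 to 1999-10-17, the deadline is extended by 150 days to 1999-12-03.
The other events in the timeline have no effect on the limitation period under the stated rules.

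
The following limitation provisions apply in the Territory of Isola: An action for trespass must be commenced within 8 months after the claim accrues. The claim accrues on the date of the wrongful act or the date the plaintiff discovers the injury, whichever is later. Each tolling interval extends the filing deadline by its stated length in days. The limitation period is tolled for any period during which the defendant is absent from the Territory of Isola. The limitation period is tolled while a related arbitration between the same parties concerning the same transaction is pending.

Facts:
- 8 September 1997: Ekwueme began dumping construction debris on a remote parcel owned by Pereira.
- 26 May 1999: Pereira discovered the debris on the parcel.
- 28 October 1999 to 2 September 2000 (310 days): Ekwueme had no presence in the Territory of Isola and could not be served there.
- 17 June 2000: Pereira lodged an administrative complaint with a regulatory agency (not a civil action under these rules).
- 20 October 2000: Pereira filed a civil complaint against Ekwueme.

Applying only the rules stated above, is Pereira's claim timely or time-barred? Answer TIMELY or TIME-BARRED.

TIMELY

The claim accrued on 26 May 1999 — the later of the 8 September 1997 act and the 26 May 1999 discovery.
8 months from 26 May 1999 is 26 January 2000.
The defendant's absence from the jurisdiction from 28 October 1999 to 2 September 2000 tolled the period for 310 days, extending the deadline to 1 December 2000.
Nothing else in the chronology tolls or restarts the period.
Pereira filed on 20 October 2000, before the 1 December 2000 deadline, so the action is timely.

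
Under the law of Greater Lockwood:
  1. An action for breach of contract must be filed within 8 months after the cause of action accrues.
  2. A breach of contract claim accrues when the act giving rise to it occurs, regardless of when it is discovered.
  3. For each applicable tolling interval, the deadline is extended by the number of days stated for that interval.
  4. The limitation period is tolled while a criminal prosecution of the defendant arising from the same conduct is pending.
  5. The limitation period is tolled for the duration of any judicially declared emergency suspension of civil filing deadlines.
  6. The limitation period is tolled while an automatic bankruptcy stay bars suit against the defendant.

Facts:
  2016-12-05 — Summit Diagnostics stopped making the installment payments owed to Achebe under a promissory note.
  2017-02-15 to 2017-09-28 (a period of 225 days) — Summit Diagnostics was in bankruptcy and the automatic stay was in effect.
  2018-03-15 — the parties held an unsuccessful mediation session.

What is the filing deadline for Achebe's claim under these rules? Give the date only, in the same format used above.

2018-03-18

The cause of action accrued on 2016-12-05, the date of the act.
The untolled deadline — 8 months after 2016-12-05 — is 2017-08-05.
The automatic bankruptcy stay from 2017-02-15 to 2017-09-28 tolled the period for 225 days, extending the deadline to 2018-03-18.
None of the other events listed affects the running of the period under the stated rules.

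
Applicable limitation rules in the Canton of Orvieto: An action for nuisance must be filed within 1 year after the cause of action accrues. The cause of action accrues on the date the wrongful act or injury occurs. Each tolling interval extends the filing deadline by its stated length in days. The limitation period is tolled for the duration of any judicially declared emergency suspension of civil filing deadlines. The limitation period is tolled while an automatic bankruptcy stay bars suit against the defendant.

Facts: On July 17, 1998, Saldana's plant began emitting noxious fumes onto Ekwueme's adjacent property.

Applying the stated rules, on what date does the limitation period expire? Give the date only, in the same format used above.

The claim accrued on July 17, 1998, when the wrongful act occurred.
1 year from July 17, 1998 is July 17, 1999.

July 17, 1999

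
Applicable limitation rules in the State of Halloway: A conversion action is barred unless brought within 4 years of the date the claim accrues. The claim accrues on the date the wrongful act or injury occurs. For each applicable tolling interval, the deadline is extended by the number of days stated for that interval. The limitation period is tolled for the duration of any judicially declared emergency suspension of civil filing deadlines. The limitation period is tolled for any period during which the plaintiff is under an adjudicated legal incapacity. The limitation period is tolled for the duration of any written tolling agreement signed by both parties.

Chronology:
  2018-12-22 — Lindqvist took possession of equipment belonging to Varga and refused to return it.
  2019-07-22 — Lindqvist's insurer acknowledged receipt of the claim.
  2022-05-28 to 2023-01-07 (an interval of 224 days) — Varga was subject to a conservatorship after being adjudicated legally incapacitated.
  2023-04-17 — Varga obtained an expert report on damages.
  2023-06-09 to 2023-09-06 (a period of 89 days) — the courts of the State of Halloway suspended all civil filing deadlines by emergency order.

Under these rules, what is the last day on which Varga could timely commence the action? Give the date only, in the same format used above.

2023-10-31

The claim accrued on 2018-12-22, the date of the act.
The untolled deadline — 4 years after 2018-12-22 — is 2022-12-22.
The plaintiff's legal incapacity from 2022-05-28 to 2023-01-07 tolled the period for 224 days, extending the deadline to 2023-08-03.
The emergency suspension of filing deadlines from 2023-06-09 to 2023-09-06 tolled the period for 89 days, extending the deadline to 2023-10-31.
Nothing else in the chronology tolls or restarts the period.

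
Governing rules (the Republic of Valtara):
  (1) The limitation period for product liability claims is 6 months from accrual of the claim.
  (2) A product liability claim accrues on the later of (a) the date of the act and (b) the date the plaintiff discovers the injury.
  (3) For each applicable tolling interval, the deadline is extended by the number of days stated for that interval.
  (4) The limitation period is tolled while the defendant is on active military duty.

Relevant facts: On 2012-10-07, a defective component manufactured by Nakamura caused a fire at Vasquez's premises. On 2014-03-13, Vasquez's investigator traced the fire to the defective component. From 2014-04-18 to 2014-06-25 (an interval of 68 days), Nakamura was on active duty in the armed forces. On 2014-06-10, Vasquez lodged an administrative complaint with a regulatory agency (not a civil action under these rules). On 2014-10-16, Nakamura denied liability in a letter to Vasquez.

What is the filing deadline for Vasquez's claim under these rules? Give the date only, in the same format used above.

2014-11-20

Taking the later of the act (2012-10-07) and discovery (2014-03-13), the claim accrued on 2014-03-13.
Adding the 6 months base period to 2014-03-13 gives a deadline of 2014-09-13, before any tolling.
The defendant's active military service from 2014-04-18 to 2014-06-25 tolled the period for 68 days, extending the deadline to 2014-11-20.
Nothing else in the chronology tolls or restarts the period.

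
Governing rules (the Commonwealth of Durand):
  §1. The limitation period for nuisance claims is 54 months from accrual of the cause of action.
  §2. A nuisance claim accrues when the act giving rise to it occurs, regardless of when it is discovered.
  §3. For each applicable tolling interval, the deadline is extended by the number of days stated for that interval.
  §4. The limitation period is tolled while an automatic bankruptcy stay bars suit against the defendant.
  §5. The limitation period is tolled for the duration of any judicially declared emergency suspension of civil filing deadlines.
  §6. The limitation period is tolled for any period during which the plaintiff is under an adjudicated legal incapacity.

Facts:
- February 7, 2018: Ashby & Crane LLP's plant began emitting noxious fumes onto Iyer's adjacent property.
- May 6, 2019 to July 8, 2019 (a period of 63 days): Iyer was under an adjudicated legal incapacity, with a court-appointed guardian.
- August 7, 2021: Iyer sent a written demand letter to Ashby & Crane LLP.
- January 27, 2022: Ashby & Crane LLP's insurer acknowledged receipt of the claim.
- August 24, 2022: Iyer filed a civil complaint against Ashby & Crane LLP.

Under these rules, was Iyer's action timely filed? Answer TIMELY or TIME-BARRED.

The limitation period began to run on February 7, 2018.
Adding the 54 months base period to February 7, 2018 gives a deadline of August 7, 2022, before any tolling.
The period was tolled for 63 days by the plaintiff's legal incapacity (May 6, 2019 to July 8, 2019), pushing the deadline to October 9, 2022.
Nothing else in the chronology tolls or restarts the period.
Filing on August 24, 2022 beat the October 9, 2022 deadline — the action is timely.

TIMELY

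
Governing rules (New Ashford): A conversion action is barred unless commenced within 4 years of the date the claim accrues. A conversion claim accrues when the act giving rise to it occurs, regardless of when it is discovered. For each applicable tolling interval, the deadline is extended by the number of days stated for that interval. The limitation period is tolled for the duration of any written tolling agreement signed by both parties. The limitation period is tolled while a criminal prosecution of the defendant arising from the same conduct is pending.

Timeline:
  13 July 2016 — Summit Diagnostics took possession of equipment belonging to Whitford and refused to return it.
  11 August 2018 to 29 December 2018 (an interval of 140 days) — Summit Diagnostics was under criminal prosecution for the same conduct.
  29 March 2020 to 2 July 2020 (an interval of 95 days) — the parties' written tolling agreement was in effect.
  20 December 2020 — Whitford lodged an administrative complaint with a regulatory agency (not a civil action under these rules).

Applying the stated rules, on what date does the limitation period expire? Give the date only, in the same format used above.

The claim accrued on 13 July 2016, the date of the act.
4 years from 13 July 2016 is 13 July 2020.
The pending criminal prosecution from 11 August 2018 to 29 December 2018 tolled the period for 140 days, extending the deadline to 30 November 2020.
The period was tolled for 95 days by the written tolling agreement (29 March 2020 to 2 July 2020), pushing the deadline to 5 March 2021.
The other events in the timeline have no effect on the limitation period under the stated rules.

5 March 2021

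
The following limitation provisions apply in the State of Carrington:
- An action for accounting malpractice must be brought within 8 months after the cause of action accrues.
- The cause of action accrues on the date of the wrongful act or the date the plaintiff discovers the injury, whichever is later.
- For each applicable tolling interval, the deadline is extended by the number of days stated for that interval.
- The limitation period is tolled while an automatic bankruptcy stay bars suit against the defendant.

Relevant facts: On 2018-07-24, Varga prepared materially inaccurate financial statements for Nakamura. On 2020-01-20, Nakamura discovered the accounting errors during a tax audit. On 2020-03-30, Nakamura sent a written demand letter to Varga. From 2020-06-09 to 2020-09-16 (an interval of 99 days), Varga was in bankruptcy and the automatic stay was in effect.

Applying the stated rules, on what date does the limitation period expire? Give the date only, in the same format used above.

Taking the later of the act (2018-07-24) and discovery (2020-01-20), the claim accrued on 2020-01-20.
8 months from 2020-01-20 is 2020-09-20.
The automatic bankruptcy stay from 2020-06-09 to 2020-09-16 tolled the period for 99 days, extending the deadline to 2020-12-28.
The other events in the timeline have no effect on the limitation period under the stated rules.

2020-12-28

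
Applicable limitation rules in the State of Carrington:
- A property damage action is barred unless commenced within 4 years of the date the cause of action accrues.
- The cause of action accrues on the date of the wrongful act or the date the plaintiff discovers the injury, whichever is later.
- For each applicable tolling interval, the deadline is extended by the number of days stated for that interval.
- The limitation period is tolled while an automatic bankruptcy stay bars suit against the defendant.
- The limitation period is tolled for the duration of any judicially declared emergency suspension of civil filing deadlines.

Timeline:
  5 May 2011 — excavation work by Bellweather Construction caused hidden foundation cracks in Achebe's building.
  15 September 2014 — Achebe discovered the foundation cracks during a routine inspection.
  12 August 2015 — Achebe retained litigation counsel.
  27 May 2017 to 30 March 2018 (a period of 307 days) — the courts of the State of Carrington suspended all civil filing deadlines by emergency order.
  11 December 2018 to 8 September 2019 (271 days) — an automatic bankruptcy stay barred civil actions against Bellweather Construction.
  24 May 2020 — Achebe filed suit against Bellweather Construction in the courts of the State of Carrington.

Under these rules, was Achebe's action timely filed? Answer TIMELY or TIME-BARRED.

Because discovery on 15 September 2014 post-dates the 5 May 2011 act, accrual under the later-of rule falls on 15 September 2014.
The untolled deadline — 4 years after 15 September 2014 — is 15 September 2018.
Because the emergency suspension of filing deadlines ran from 27 May 2017 to 30 March 2018, the deadline is extended by 307 days to 19 July 2019.
The period was tolled for 271 days by the automatic bankruptcy stay (11 December 2018 to 8 September 2019), pushing the deadline to 15 April 2020.
None of the other events listed affects the running of the period under the stated rules.
The 24 May 2020 filing falls after the 15 April 2020 deadline; the claim is time-barred.

TIME-BARRED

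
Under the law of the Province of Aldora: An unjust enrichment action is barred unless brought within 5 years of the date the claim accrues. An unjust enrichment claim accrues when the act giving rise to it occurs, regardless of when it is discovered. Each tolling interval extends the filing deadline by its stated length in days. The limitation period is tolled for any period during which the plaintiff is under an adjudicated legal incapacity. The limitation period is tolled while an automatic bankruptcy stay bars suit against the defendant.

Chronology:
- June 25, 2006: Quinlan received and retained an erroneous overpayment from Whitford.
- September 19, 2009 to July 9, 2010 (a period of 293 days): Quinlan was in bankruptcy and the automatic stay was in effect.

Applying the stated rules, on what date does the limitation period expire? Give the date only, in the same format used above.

April 13, 2012

The claim accrued on June 25, 2006, when the wrongful act occurred.
Adding the 5 years base period to June 25, 2006 gives a deadline of June 25, 2011, before any tolling.
The period was tolled for 293 days by the automatic bankruptcy stay (September 19, 2009 to July 9, 2010), pushing the deadline to April 13, 2012.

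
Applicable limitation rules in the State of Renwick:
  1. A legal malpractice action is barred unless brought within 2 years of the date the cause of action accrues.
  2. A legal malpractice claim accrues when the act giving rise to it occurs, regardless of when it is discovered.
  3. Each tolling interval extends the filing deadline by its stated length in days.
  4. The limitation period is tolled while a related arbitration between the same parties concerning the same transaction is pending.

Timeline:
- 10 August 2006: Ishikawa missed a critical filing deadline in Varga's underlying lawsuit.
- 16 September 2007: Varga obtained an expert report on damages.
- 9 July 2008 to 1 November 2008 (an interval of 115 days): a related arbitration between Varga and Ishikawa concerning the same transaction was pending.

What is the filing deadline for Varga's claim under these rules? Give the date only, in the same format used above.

The cause of action accrued on 10 August 2006, the date of the act.
2 years from 10 August 2006 is 10 August 2008.
The pending related arbitration from 9 July 2008 to 1 November 2008 tolled the period for 115 days, extending the deadline to 3 December 2008.
The other events in the timeline have no effect on the limitation period under the stated rules.

3 December 2008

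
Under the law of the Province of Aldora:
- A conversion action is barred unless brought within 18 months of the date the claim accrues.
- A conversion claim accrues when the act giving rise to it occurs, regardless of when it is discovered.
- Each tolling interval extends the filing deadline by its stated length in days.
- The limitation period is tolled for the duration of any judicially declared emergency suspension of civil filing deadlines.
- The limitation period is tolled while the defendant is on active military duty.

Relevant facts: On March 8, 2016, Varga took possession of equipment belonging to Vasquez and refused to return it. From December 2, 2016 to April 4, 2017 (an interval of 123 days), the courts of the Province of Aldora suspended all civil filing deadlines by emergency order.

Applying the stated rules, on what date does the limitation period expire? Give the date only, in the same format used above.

January 9, 2018

The claim accrued on March 8, 2016, the date of the act.
18 months from March 8, 2016 is September 8, 2017.
Because the emergency suspension of filing deadlines ran from December 2, 2016 to April 4, 2017, the deadline is extended by 123 days to January 9, 2018.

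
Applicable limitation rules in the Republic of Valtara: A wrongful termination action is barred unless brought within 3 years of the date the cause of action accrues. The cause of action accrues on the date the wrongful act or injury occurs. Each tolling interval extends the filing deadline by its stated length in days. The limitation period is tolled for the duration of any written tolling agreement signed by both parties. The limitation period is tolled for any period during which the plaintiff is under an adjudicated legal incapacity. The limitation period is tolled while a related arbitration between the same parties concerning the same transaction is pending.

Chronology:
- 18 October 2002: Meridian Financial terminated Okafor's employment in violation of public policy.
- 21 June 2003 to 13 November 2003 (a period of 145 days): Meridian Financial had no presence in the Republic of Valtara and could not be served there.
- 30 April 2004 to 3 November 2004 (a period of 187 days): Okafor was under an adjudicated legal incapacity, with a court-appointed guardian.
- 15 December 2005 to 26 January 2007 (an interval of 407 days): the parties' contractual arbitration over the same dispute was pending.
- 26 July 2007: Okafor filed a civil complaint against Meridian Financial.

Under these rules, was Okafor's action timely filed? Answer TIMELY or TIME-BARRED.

TIME-BARRED

The claim accrued on 18 October 2002, when the wrongful act occurred.
3 years from 18 October 2002 is 18 October 2005.
The period was tolled for 187 days by the plaintiff's legal incapacity (30 April 2004 to 3 November 2004), pushing the deadline to 23 April 2006.
The pending related arbitration from 15 December 2005 to 26 January 2007 tolled the period for 407 days, extending the deadline to 4 June 2007.
Although the defendant's absence ran from 21 June 2003 to 13 November 2003, the stated rules do not make that a tolling event, so it is disregarded.
Okafor filed on 26 July 2007, after the 4 June 2007 deadline, so the action is time-barred.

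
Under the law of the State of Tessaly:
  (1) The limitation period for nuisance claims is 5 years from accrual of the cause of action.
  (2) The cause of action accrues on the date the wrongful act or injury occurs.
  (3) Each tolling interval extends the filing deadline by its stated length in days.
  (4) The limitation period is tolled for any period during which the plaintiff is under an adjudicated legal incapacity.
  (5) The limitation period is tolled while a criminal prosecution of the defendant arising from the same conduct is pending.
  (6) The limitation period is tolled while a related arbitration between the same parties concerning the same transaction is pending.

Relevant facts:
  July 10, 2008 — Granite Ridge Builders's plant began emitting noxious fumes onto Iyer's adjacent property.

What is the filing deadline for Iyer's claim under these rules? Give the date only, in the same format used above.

The limitation period began to run on July 10, 2008.
Adding the 5 years base period to July 10, 2008 gives a deadline of July 10, 2013, before any tolling.

July 10, 2013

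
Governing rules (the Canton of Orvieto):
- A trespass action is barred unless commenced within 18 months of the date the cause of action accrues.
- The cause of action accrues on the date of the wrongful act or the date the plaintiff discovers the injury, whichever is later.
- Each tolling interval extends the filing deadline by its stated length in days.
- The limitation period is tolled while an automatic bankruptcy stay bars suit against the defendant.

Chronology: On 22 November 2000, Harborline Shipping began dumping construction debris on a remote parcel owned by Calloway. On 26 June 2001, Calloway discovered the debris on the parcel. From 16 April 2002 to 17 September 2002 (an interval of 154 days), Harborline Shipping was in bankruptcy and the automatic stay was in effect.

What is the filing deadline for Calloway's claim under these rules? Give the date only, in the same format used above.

29 May 2003

The claim accrued on 26 June 2001 — the later of the 22 November 2000 act and the 26 June 2001 discovery.
Adding the 18 months base period to 26 June 2001 gives a deadline of 26 December 2002, before any tolling.
Because the automatic bankruptcy stay ran from 16 April 2002 to 17 September 2002, the deadline is extended by 154 days to 29 May 2003.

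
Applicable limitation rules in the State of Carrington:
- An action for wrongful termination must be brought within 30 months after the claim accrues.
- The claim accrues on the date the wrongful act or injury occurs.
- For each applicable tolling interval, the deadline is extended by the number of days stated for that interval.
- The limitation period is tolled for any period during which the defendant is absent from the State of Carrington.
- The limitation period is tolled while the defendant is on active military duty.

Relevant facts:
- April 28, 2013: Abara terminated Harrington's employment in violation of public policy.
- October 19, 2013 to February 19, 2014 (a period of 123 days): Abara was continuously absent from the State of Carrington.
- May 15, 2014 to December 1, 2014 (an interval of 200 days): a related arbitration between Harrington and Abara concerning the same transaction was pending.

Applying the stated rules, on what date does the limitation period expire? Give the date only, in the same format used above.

February 28, 2016

The limitation period began to run on April 28, 2013.
Adding the 30 months base period to April 28, 2013 gives a deadline of October 28, 2015, before any tolling.
Because the defendant's absence from the jurisdiction ran from October 19, 2013 to February 19, 2014, the deadline is extended by 123 days to February 28, 2016.
No stated provision tolls the period for a pending arbitration, so the interval from May 15, 2014 to December 1, 2014 has no effect on the deadline.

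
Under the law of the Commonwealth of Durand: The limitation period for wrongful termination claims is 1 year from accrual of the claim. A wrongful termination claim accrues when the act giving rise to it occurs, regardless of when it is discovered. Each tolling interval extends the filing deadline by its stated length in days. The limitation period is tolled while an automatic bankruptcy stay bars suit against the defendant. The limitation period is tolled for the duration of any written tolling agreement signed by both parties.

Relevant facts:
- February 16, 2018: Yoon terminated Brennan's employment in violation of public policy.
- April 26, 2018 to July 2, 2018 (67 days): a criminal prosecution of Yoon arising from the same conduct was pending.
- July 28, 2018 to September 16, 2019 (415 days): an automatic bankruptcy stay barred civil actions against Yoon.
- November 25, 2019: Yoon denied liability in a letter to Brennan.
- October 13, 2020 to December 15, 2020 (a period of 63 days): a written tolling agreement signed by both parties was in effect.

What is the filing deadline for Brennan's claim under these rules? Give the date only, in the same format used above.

April 6, 2020

The claim accrued on February 16, 2018, the date of the act.
1 year from February 16, 2018 is February 16, 2019.
Because the automatic bankruptcy stay ran from July 28, 2018 to September 16, 2019, the deadline is extended by 415 days to April 6, 2020.
The written tolling agreement from October 13, 2020 to December 15, 2020 began after the period had already run on April 6, 2020, so it has no tolling effect.
Although a criminal prosecution ran from April 26, 2018 to July 2, 2018, the stated rules do not make that a tolling event, so it is disregarded.
The other events in the timeline have no effect on the limitation period under the stated rules.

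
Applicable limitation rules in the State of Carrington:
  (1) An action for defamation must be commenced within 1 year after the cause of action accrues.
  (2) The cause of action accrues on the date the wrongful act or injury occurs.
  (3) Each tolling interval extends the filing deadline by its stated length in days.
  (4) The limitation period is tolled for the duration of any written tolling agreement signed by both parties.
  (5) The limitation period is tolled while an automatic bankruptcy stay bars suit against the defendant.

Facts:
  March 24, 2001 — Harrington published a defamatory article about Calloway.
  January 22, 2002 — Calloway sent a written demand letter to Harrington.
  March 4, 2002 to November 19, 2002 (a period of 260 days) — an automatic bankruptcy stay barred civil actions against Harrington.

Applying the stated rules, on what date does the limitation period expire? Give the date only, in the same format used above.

The claim accrued on March 24, 2001, when the wrongful act occurred.
The untolled deadline — 1 year after March 24, 2001 — is March 24, 2002.
The automatic bankruptcy stay from March 4, 2002 to November 19, 2002 tolled the period for 260 days, extending the deadline to December 9, 2002.
The other events in the timeline have no effect on the limitation period under the stated rules.

December 9, 2002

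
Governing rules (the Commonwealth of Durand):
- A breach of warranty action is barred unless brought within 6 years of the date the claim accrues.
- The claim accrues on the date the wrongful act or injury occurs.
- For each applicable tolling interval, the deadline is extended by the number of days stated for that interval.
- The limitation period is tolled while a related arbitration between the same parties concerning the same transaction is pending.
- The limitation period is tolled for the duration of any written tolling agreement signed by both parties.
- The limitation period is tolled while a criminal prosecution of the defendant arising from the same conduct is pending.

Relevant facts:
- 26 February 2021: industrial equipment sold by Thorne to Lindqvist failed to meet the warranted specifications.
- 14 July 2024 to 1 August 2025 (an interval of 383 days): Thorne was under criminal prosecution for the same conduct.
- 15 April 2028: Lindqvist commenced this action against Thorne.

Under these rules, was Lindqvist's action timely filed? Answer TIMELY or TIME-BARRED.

TIME-BARRED

The limitation period began to run on 26 February 2021.
6 years from 26 February 2021 is 26 February 2027.
The pending criminal prosecution from 14 July 2024 to 1 August 2025 tolled the period for 383 days, extending the deadline to 15 March 2028.
Filing on 15 April 2028 missed the 15 March 2028 deadline — the action is time-barred.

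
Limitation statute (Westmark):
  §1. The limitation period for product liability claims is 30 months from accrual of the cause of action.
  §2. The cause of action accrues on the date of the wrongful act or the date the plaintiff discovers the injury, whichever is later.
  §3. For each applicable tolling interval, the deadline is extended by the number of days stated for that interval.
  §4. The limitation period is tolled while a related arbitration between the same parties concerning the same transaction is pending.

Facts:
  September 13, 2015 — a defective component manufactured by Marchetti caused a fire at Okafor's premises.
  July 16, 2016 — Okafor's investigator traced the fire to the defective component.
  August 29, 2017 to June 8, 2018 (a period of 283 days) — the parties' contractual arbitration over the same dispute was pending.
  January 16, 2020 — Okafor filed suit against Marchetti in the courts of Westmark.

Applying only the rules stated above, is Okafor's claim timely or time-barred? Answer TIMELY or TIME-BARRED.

TIME-BARRED

Because discovery on July 16, 2016 post-dates the September 13, 2015 act, accrual under the later-of rule falls on July 16, 2016.
Adding the 30 months base period to July 16, 2016 gives a deadline of January 16, 2019, before any tolling.
The period was tolled for 283 days by the pending related arbitration (August 29, 2017 to June 8, 2018), pushing the deadline to October 26, 2019.
Filing on January 16, 2020 missed the October 26, 2019 deadline — the action is time-barred.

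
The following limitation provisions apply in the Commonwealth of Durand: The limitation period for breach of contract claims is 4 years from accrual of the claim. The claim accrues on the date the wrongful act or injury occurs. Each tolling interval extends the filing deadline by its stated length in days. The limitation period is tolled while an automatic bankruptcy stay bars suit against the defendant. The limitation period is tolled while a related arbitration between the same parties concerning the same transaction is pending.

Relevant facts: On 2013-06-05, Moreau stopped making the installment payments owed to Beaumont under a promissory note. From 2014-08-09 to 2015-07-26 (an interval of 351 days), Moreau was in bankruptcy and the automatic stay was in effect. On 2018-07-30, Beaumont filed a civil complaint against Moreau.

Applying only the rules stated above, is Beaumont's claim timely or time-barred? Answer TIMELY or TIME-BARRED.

The claim accrued on 2013-06-05, the date of the act.
4 years from 2013-06-05 is 2017-06-05.
The period was tolled for 351 days by the automatic bankruptcy stay (2014-08-09 to 2015-07-26), pushing the deadline to 2018-05-22.
Beaumont filed on 2018-07-30, after the 2018-05-22 deadline, so the action is time-barred.

TIME-BARRED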